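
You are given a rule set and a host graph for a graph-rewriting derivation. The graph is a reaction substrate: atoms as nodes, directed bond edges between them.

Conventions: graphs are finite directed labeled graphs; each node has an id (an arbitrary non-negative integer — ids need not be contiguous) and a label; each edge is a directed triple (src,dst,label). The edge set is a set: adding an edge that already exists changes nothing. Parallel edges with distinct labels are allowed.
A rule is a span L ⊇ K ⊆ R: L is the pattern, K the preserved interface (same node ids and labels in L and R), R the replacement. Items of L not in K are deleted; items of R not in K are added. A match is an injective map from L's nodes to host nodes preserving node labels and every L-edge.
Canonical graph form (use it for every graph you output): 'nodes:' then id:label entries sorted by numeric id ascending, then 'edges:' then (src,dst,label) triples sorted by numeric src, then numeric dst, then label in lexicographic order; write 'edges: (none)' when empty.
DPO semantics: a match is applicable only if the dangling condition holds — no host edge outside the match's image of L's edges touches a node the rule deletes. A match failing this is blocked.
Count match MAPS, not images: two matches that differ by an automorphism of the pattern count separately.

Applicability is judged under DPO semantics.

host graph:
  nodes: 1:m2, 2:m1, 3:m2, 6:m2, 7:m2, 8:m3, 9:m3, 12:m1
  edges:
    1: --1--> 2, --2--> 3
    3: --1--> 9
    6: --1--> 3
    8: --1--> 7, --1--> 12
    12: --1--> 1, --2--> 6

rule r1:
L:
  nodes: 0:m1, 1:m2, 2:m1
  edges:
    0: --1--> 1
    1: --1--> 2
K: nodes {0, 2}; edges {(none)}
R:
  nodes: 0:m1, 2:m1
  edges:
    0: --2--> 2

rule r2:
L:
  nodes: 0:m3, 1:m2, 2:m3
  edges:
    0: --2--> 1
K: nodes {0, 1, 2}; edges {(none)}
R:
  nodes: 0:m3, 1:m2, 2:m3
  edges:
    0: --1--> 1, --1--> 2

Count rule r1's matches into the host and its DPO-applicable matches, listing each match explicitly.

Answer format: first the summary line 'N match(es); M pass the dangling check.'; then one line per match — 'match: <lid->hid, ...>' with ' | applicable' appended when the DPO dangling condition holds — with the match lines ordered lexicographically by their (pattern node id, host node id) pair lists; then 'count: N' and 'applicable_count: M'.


1 match(es); 0 pass the dangling check.
match: 0->12, 1->1, 2->2
count: 1
applicable_count: 0


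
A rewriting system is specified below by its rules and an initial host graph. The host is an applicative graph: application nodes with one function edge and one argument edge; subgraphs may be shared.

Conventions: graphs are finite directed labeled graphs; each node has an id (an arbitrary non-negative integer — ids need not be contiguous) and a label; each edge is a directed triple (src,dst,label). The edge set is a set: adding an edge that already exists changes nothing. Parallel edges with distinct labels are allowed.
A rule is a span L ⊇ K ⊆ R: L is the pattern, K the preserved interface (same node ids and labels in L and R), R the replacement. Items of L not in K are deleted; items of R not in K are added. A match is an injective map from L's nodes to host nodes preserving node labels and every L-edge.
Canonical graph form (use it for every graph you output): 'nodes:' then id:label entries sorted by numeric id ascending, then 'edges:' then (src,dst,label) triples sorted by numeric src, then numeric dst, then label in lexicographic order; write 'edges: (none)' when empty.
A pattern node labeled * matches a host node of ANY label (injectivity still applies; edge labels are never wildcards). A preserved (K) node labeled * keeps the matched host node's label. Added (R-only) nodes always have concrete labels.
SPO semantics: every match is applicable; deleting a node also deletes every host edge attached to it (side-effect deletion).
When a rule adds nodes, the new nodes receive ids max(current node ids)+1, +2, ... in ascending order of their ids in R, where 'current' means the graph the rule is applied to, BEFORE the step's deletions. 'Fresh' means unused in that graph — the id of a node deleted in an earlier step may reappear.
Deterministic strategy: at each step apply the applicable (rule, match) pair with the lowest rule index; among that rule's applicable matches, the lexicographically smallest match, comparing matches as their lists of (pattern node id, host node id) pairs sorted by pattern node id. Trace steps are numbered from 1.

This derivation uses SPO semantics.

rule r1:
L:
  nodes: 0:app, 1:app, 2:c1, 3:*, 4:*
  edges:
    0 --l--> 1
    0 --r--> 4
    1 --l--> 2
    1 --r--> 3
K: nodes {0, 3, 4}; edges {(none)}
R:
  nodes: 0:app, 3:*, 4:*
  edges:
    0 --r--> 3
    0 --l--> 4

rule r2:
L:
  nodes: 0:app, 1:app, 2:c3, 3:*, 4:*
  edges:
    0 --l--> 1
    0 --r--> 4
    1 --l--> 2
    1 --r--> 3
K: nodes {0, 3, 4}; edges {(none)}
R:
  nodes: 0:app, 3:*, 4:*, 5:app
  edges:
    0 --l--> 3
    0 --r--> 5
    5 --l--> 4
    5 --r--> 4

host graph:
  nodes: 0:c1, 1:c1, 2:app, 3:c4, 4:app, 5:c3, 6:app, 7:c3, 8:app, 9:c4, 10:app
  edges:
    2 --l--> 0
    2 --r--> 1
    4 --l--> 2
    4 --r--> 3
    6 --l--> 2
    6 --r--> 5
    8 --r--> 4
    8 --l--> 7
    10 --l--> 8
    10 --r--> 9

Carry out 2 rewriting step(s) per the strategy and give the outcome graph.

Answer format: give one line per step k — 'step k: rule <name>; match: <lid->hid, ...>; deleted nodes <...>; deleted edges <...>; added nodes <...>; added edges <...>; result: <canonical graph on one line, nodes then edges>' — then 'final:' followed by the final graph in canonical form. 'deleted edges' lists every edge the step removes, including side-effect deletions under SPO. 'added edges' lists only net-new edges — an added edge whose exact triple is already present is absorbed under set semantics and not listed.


step 1: rule r1; match: 0->4, 1->2, 2->0, 3->1, 4->3; deleted nodes 0, 2; deleted edges (2,0,l); (2,1,r); (4,2,l); (4,3,r); (6,2,l); added nodes (none); added edges (4,1,r); (4,3,l); result: nodes: 1:c1, 3:c4, 4:app, 5:c3, 6:app, 7:c3, 8:app, 9:c4, 10:app edges: (4,1,r); (4,3,l); (6,5,r); (8,4,r); (8,7,l); (10,8,l); (10,9,r)
step 2: rule r2; match: 0->10, 1->8, 2->7, 3->4, 4->9; deleted nodes 7, 8; deleted edges (8,4,r); (8,7,l); (10,8,l); (10,9,r); added nodes 11; added edges (10,4,l); (10,11,r); (11,9,l); (11,9,r); result: nodes: 1:c1, 3:c4, 4:app, 5:c3, 6:app, 9:c4, 10:app, 11:app edges: (4,1,r); (4,3,l); (6,5,r); (10,4,l); (10,11,r); (11,9,l); (11,9,r)
final:
nodes: 1:c1, 3:c4, 4:app, 5:c3, 6:app, 9:c4, 10:app, 11:app
edges: (4,1,r); (4,3,l); (6,5,r); (10,4,l); (10,11,r); (11,9,l); (11,9,r)


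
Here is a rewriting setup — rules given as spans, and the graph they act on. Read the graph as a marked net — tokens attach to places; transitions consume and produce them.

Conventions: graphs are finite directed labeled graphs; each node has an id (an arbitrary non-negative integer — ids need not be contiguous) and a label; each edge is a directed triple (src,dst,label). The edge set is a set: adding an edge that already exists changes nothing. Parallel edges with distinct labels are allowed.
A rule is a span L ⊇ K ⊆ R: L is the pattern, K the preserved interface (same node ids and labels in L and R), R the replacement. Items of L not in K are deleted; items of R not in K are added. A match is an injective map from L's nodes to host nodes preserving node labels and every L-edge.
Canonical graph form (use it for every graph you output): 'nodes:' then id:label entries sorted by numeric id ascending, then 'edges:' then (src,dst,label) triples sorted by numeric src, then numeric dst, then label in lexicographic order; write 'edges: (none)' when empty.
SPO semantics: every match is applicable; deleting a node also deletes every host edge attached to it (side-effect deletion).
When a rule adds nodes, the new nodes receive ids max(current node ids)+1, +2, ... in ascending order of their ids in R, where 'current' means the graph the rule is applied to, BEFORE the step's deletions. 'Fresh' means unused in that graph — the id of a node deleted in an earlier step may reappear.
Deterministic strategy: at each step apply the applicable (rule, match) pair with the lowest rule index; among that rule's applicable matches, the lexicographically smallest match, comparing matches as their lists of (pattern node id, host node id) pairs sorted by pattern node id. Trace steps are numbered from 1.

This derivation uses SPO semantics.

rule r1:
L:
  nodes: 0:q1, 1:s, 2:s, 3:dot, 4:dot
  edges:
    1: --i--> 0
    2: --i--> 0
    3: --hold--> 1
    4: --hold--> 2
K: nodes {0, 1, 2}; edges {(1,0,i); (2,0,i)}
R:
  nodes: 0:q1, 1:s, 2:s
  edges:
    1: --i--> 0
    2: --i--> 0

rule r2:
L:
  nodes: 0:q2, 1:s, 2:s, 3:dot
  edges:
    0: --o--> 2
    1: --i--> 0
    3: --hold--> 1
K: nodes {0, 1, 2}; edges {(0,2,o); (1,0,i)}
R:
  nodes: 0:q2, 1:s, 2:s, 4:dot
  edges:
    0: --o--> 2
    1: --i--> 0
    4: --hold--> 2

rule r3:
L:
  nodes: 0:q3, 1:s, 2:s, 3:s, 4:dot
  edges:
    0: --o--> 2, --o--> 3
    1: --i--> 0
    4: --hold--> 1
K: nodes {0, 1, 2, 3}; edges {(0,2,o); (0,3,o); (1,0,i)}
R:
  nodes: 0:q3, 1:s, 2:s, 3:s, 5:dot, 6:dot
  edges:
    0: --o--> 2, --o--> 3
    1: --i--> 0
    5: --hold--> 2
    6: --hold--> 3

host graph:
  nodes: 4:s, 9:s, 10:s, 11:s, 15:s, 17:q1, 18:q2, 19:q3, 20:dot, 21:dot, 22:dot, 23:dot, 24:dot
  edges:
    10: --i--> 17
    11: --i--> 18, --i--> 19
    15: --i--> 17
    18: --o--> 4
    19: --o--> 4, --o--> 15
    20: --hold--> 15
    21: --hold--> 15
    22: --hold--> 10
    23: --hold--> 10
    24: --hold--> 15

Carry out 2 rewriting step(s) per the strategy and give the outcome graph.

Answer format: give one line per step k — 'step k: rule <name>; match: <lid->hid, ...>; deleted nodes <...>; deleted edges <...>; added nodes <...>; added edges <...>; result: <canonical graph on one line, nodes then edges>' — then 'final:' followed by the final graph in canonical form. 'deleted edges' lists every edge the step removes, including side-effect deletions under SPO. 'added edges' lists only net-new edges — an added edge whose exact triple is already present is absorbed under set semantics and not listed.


step 1: rule r1; match: 0->17, 1->10, 2->15, 3->22, 4->20; deleted nodes 20, 22; deleted edges (20,15,hold); (22,10,hold); added nodes (none); added edges (none); result: nodes: 4:s, 9:s, 10:s, 11:s, 15:s, 17:q1, 18:q2, 19:q3, 21:dot, 23:dot, 24:dot edges: (10,17,i); (11,18,i); (11,19,i); (15,17,i); (18,4,o); (19,4,o); (19,15,o); (21,15,hold); (23,10,hold); (24,15,hold)
step 2: rule r1; match: 0->17, 1->10, 2->15, 3->23, 4->21; deleted nodes 21, 23; deleted edges (21,15,hold); (23,10,hold); added nodes (none); added edges (none); result: nodes: 4:s, 9:s, 10:s, 11:s, 15:s, 17:q1, 18:q2, 19:q3, 24:dot edges: (10,17,i); (11,18,i); (11,19,i); (15,17,i); (18,4,o); (19,4,o); (19,15,o); (24,15,hold)
final:
nodes: 4:s, 9:s, 10:s, 11:s, 15:s, 17:q1, 18:q2, 19:q3, 24:dot
edges: (10,17,i); (11,18,i); (11,19,i); (15,17,i); (18,4,o); (19,4,o); (19,15,o); (24,15,hold)


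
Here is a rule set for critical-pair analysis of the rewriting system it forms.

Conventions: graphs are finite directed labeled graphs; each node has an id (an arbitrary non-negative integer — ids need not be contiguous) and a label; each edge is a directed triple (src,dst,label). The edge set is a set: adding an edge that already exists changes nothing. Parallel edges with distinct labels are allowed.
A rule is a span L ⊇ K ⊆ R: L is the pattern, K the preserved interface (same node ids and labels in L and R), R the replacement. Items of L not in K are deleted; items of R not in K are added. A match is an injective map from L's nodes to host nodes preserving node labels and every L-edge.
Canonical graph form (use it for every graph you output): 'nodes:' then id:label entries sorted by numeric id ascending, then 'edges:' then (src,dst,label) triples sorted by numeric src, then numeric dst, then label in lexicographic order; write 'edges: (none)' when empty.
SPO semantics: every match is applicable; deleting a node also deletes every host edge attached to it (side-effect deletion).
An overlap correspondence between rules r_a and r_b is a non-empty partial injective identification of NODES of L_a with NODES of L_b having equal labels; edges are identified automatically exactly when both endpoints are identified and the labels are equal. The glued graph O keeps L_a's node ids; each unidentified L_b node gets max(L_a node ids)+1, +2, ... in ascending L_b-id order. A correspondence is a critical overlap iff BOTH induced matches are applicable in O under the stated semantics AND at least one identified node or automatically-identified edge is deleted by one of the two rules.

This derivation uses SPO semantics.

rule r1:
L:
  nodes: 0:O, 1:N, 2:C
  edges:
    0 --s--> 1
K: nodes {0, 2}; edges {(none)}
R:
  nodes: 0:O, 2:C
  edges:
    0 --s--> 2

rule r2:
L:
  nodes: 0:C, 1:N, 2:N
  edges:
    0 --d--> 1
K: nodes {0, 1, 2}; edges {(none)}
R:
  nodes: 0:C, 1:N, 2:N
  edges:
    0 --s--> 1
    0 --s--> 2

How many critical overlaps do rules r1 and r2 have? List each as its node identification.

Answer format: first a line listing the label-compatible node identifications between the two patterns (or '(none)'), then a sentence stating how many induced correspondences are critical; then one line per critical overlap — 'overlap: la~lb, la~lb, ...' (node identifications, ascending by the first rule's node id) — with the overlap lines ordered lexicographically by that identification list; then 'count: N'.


label-compatible node identifications between L(r1) and L(r2): 1~1, 1~2, 2~0
4 of the induced correspondences are critical overlaps of r1 and r2.
overlap: 1~1
overlap: 1~1, 2~0
overlap: 1~2
overlap: 1~2, 2~0
count: 4


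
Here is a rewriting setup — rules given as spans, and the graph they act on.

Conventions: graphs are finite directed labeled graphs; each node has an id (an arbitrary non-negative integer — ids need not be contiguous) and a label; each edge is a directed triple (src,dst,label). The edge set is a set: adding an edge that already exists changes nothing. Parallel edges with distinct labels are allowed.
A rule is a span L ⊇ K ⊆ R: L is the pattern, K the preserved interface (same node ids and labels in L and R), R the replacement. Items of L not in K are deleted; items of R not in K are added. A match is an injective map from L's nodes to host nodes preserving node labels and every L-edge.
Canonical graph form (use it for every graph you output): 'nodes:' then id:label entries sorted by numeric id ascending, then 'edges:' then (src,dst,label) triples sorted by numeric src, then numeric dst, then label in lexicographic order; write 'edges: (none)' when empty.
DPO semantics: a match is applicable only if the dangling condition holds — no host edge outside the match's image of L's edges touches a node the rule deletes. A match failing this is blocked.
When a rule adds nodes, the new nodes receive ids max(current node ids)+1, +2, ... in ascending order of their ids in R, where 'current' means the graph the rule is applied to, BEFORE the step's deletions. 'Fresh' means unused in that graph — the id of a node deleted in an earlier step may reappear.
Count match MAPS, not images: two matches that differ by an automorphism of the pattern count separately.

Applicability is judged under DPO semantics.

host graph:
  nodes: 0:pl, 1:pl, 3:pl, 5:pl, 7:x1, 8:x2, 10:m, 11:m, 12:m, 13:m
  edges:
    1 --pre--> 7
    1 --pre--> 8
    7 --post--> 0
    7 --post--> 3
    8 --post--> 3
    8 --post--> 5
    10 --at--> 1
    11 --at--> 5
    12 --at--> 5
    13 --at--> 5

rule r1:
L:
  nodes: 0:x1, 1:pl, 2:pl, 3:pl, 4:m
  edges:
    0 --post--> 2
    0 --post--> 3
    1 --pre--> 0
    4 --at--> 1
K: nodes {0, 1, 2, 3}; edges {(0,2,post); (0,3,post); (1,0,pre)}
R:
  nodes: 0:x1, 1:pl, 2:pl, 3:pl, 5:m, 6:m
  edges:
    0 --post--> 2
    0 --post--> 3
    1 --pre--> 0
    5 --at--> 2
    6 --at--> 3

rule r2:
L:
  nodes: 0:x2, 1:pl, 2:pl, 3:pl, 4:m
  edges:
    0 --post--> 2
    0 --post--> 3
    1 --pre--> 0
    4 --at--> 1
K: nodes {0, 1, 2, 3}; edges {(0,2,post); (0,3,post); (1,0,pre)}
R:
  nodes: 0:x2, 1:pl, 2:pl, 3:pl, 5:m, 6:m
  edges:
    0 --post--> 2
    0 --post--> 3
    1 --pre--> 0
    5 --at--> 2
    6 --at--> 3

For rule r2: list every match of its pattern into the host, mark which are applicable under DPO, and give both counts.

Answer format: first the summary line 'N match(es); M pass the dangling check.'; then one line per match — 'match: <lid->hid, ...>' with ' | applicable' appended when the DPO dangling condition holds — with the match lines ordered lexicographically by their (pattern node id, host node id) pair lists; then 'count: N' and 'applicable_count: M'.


2 match(es); 2 pass the dangling check.
match: 0->8, 1->1, 2->3, 3->5, 4->10 | applicable
match: 0->8, 1->1, 2->5, 3->3, 4->10 | applicable
count: 2
applicable_count: 2


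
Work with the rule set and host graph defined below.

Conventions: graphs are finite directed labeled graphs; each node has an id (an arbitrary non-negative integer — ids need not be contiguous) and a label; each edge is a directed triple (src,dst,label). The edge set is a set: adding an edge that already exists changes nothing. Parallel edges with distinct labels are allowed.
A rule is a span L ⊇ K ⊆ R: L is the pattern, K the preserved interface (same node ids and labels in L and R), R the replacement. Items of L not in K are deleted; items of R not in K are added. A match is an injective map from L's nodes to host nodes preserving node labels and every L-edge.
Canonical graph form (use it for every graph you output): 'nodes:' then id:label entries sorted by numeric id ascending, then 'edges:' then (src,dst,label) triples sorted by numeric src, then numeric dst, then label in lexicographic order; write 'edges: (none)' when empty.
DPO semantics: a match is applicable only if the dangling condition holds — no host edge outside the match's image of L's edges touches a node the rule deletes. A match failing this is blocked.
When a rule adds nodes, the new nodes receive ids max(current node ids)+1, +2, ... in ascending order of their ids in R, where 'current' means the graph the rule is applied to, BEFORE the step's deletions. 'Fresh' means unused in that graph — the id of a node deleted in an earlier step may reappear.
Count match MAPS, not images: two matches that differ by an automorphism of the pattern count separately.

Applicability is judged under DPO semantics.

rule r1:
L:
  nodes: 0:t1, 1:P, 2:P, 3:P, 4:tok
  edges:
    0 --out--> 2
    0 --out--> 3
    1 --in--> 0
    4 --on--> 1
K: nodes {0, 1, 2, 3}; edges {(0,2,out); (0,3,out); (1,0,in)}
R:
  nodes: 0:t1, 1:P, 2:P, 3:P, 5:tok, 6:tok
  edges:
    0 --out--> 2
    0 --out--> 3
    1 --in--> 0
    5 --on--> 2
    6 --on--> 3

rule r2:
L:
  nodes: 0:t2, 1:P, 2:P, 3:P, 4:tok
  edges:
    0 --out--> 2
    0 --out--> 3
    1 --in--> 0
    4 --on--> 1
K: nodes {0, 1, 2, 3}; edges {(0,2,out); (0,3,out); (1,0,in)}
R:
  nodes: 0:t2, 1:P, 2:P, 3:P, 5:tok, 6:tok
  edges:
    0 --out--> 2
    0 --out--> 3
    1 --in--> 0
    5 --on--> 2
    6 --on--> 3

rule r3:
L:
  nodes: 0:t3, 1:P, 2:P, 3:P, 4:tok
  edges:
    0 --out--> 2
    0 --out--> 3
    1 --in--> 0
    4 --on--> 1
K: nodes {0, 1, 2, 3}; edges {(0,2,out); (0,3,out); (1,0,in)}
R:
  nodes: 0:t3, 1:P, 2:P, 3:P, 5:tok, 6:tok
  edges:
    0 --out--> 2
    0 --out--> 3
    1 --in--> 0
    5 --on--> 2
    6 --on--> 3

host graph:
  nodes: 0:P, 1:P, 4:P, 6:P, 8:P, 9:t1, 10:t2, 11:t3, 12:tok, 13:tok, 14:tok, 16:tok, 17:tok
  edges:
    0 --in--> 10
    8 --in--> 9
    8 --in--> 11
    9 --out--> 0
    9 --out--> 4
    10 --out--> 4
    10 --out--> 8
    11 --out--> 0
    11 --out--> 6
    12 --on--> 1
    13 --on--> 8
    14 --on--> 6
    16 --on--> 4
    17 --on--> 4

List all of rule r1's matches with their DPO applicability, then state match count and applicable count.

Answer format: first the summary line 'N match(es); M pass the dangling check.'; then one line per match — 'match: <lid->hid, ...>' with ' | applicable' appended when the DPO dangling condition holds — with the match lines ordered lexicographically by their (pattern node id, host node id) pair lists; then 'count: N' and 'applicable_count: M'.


2 match(es); 2 pass the dangling check.
match: 0->9, 1->8, 2->0, 3->4, 4->13 | applicable
match: 0->9, 1->8, 2->4, 3->0, 4->13 | applicable
count: 2
applicable_count: 2


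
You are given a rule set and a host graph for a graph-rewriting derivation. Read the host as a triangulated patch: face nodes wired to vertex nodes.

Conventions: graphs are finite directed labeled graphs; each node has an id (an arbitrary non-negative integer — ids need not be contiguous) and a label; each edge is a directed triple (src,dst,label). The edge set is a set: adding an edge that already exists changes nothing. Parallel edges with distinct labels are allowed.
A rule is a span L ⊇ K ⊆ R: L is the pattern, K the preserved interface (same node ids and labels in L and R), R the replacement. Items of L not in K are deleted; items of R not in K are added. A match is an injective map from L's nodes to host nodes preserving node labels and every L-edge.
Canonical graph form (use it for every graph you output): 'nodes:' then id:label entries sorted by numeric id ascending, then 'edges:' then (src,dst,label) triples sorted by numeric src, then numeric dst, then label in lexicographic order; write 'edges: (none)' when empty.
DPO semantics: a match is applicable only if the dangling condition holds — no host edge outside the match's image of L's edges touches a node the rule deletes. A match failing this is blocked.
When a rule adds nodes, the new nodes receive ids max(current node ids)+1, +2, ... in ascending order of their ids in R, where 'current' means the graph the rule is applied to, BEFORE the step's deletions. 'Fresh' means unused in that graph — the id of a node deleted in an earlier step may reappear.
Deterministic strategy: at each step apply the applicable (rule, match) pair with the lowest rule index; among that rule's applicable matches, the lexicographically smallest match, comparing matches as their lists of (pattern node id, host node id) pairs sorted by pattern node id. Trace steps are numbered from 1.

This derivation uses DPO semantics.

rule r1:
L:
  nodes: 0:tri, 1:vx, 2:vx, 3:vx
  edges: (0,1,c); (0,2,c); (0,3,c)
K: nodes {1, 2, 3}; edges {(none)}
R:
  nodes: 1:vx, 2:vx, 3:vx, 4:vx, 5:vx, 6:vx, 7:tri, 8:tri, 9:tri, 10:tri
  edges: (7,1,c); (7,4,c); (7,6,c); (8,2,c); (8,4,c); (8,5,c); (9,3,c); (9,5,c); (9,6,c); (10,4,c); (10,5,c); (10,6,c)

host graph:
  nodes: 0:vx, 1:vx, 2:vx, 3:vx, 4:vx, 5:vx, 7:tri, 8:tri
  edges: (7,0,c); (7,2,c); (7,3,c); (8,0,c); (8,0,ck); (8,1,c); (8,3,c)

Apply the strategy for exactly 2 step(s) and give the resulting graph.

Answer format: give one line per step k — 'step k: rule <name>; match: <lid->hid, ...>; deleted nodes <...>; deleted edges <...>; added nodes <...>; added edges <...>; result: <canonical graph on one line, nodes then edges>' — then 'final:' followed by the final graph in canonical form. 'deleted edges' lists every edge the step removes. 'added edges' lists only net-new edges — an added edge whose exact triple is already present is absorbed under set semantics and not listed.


step 1: rule r1; match: 0->7, 1->0, 2->2, 3->3; deleted nodes 7; deleted edges (7,0,c); (7,2,c); (7,3,c); added nodes 9, 10, 11, 12, 13, 14, 15; added edges (12,0,c); (12,9,c); (12,11,c); (13,2,c); (13,9,c); (13,10,c); (14,3,c); (14,10,c); (14,11,c); (15,9,c); (15,10,c); (15,11,c); result: nodes: 0:vx, 1:vx, 2:vx, 3:vx, 4:vx, 5:vx, 8:tri, 9:vx, 10:vx, 11:vx, 12:tri, 13:tri, 14:tri, 15:tri edges: (8,0,c); (8,0,ck); (8,1,c); (8,3,c); (12,0,c); (12,9,c); (12,11,c); (13,2,c); (13,9,c); (13,10,c); (14,3,c); (14,10,c); (14,11,c); (15,9,c); (15,10,c); (15,11,c)
step 2: rule r1; match: 0->12, 1->0, 2->9, 3->11; deleted nodes 12; deleted edges (12,0,c); (12,9,c); (12,11,c); added nodes 16, 17, 18, 19, 20, 21, 22; added edges (19,0,c); (19,16,c); (19,18,c); (20,9,c); (20,16,c); (20,17,c); (21,11,c); (21,17,c); (21,18,c); (22,16,c); (22,17,c); (22,18,c); result: nodes: 0:vx, 1:vx, 2:vx, 3:vx, 4:vx, 5:vx, 8:tri, 9:vx, 10:vx, 11:vx, 13:tri, 14:tri, 15:tri, 16:vx, 17:vx, 18:vx, 19:tri, 20:tri, 21:tri, 22:tri edges: (8,0,c); (8,0,ck); (8,1,c); (8,3,c); (13,2,c); (13,9,c); (13,10,c); (14,3,c); (14,10,c); (14,11,c); (15,9,c); (15,10,c); (15,11,c); (19,0,c); (19,16,c); (19,18,c); (20,9,c); (20,16,c); (20,17,c); (21,11,c); (21,17,c); (21,18,c); (22,16,c); (22,17,c); (22,18,c)
final:
nodes: 0:vx, 1:vx, 2:vx, 3:vx, 4:vx, 5:vx, 8:tri, 9:vx, 10:vx, 11:vx, 13:tri, 14:tri, 15:tri, 16:vx, 17:vx, 18:vx, 19:tri, 20:tri, 21:tri, 22:tri
edges: (8,0,c); (8,0,ck); (8,1,c); (8,3,c); (13,2,c); (13,9,c); (13,10,c); (14,3,c); (14,10,c); (14,11,c); (15,9,c); (15,10,c); (15,11,c); (19,0,c); (19,16,c); (19,18,c); (20,9,c); (20,16,c); (20,17,c); (21,11,c); (21,17,c); (21,18,c); (22,16,c); (22,17,c); (22,18,c)


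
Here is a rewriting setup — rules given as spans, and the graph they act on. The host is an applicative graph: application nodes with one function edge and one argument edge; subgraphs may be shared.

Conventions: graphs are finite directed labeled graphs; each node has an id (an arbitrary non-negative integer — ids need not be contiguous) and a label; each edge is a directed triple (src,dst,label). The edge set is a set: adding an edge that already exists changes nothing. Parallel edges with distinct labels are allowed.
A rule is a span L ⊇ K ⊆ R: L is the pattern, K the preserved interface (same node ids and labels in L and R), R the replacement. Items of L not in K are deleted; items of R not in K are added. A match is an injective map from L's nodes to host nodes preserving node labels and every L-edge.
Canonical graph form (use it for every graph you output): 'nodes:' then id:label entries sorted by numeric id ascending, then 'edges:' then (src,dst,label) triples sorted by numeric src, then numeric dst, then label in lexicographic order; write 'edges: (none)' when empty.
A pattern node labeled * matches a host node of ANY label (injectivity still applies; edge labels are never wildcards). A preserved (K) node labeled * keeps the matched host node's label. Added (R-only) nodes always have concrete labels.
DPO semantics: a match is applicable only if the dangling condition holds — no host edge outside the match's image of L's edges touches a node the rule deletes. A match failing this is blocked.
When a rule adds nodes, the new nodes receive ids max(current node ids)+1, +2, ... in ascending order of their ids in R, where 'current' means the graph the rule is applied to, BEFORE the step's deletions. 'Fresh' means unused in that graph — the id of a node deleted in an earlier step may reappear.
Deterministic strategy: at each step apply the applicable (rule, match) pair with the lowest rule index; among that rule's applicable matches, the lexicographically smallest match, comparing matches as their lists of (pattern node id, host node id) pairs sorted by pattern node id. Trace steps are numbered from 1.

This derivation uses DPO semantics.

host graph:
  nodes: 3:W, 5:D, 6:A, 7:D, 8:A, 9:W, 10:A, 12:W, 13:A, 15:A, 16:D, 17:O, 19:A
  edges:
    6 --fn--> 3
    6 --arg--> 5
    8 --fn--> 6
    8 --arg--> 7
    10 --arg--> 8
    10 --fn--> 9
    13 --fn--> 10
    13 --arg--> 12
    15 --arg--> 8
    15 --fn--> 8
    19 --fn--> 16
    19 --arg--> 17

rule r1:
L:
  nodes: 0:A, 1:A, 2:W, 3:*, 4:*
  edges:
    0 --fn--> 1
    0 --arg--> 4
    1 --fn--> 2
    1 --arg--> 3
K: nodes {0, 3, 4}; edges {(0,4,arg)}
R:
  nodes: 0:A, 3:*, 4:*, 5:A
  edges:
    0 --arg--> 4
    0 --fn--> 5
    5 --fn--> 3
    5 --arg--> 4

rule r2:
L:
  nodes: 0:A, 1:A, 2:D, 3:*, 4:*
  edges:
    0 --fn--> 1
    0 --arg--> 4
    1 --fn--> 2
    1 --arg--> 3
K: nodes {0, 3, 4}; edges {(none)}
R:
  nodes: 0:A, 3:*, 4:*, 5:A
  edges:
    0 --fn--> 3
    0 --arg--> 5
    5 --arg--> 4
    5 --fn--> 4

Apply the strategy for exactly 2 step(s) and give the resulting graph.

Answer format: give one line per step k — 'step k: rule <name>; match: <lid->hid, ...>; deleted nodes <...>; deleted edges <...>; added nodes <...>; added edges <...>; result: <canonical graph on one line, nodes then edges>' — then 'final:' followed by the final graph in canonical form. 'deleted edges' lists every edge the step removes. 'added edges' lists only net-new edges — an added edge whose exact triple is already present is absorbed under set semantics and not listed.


step 1: rule r1; match: 0->8, 1->6, 2->3, 3->5, 4->7; deleted nodes 3, 6; deleted edges (6,3,fn); (6,5,arg); (8,6,fn); added nodes 20; added edges (8,20,fn); (20,5,fn); (20,7,arg); result: nodes: 5:D, 7:D, 8:A, 9:W, 10:A, 12:W, 13:A, 15:A, 16:D, 17:O, 19:A, 20:A edges: (8,7,arg); (8,20,fn); (10,8,arg); (10,9,fn); (13,10,fn); (13,12,arg); (15,8,arg); (15,8,fn); (19,16,fn); (19,17,arg); (20,5,fn); (20,7,arg)
step 2: rule r1; match: 0->13, 1->10, 2->9, 3->8, 4->12; deleted nodes 9, 10; deleted edges (10,8,arg); (10,9,fn); (13,10,fn); added nodes 21; added edges (13,21,fn); (21,8,fn); (21,12,arg); result: nodes: 5:D, 7:D, 8:A, 12:W, 13:A, 15:A, 16:D, 17:O, 19:A, 20:A, 21:A edges: (8,7,arg); (8,20,fn); (13,12,arg); (13,21,fn); (15,8,arg); (15,8,fn); (19,16,fn); (19,17,arg); (20,5,fn); (20,7,arg); (21,8,fn); (21,12,arg)
final:
nodes: 5:D, 7:D, 8:A, 12:W, 13:A, 15:A, 16:D, 17:O, 19:A, 20:A, 21:A
edges: (8,7,arg); (8,20,fn); (13,12,arg); (13,21,fn); (15,8,arg); (15,8,fn); (19,16,fn); (19,17,arg); (20,5,fn); (20,7,arg); (21,8,fn); (21,12,arg)


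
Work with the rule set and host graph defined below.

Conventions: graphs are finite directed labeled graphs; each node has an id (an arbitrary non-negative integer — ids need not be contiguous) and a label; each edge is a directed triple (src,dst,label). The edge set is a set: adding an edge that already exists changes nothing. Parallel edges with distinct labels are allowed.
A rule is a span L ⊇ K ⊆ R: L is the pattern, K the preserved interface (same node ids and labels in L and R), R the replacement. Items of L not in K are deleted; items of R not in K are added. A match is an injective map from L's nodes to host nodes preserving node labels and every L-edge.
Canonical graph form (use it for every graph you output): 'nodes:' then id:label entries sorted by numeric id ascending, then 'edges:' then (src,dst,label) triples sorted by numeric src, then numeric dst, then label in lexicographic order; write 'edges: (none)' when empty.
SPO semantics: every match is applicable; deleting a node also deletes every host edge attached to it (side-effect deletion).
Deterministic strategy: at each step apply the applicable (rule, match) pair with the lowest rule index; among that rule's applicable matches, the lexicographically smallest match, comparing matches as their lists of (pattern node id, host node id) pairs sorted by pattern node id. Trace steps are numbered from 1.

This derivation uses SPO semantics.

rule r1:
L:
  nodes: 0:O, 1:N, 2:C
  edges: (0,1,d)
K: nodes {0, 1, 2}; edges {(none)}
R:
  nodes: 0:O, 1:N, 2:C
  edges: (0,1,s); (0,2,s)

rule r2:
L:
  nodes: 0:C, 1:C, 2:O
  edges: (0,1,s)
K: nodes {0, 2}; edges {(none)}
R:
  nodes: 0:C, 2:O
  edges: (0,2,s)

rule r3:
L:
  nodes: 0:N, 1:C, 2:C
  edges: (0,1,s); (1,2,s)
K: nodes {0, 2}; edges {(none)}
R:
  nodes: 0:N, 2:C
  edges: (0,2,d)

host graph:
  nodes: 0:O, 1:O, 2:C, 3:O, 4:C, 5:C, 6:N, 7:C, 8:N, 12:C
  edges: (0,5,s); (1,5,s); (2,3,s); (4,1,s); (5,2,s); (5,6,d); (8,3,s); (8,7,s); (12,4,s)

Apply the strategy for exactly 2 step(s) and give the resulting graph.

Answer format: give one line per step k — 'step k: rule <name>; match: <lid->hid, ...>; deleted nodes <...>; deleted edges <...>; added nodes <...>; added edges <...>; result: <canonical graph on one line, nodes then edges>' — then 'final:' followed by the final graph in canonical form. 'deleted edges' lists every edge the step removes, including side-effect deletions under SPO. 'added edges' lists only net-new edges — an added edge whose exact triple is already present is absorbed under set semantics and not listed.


step 1: rule r2; match: 0->5, 1->2, 2->0; deleted nodes 2; deleted edges (2,3,s); (5,2,s); added nodes (none); added edges (5,0,s); result: nodes: 0:O, 1:O, 3:O, 4:C, 5:C, 6:N, 7:C, 8:N, 12:C edges: (0,5,s); (1,5,s); (4,1,s); (5,0,s); (5,6,d); (8,3,s); (8,7,s); (12,4,s)
step 2: rule r2; match: 0->12, 1->4, 2->0; deleted nodes 4; deleted edges (4,1,s); (12,4,s); added nodes (none); added edges (12,0,s); result: nodes: 0:O, 1:O, 3:O, 5:C, 6:N, 7:C, 8:N, 12:C edges: (0,5,s); (1,5,s); (5,0,s); (5,6,d); (8,3,s); (8,7,s); (12,0,s)
final:
nodes: 0:O, 1:O, 3:O, 5:C, 6:N, 7:C, 8:N, 12:C
edges: (0,5,s); (1,5,s); (5,0,s); (5,6,d); (8,3,s); (8,7,s); (12,0,s)


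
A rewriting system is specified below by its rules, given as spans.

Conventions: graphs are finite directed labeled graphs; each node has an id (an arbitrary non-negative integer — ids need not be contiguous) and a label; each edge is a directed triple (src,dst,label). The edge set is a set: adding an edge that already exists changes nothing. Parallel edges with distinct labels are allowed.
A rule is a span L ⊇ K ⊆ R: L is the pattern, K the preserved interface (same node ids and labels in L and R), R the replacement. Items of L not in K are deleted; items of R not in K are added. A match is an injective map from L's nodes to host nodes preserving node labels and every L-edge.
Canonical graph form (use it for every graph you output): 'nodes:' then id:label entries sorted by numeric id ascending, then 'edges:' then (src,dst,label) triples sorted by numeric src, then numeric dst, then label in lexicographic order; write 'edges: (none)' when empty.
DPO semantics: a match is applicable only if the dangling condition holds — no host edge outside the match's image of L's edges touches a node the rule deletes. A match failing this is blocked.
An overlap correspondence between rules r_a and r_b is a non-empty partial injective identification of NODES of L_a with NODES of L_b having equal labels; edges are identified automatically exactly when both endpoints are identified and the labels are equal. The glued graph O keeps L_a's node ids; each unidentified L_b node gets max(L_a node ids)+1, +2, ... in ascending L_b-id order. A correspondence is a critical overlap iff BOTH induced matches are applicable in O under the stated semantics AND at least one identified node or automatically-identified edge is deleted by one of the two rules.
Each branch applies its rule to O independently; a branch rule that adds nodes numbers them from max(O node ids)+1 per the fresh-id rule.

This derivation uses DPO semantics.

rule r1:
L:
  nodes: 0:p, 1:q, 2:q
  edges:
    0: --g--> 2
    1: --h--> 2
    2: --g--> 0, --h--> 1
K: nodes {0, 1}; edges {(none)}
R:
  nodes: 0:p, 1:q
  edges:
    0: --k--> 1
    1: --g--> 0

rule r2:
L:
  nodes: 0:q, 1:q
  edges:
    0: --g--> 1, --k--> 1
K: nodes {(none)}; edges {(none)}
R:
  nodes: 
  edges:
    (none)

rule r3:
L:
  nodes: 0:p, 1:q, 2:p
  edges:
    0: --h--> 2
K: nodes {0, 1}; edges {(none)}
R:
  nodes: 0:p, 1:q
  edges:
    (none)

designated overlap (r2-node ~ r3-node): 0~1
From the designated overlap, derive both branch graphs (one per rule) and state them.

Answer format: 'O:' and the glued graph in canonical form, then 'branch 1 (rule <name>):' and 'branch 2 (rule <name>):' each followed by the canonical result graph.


O:
nodes: 0:q, 1:q, 2:p, 3:p
edges: (0,1,g); (0,1,k); (2,3,h)
branch 1 (rule r2):
nodes: 2:p, 3:p
edges: (2,3,h)
branch 2 (rule r3):
nodes: 0:q, 1:q, 2:p
edges: (0,1,g); (0,1,k)


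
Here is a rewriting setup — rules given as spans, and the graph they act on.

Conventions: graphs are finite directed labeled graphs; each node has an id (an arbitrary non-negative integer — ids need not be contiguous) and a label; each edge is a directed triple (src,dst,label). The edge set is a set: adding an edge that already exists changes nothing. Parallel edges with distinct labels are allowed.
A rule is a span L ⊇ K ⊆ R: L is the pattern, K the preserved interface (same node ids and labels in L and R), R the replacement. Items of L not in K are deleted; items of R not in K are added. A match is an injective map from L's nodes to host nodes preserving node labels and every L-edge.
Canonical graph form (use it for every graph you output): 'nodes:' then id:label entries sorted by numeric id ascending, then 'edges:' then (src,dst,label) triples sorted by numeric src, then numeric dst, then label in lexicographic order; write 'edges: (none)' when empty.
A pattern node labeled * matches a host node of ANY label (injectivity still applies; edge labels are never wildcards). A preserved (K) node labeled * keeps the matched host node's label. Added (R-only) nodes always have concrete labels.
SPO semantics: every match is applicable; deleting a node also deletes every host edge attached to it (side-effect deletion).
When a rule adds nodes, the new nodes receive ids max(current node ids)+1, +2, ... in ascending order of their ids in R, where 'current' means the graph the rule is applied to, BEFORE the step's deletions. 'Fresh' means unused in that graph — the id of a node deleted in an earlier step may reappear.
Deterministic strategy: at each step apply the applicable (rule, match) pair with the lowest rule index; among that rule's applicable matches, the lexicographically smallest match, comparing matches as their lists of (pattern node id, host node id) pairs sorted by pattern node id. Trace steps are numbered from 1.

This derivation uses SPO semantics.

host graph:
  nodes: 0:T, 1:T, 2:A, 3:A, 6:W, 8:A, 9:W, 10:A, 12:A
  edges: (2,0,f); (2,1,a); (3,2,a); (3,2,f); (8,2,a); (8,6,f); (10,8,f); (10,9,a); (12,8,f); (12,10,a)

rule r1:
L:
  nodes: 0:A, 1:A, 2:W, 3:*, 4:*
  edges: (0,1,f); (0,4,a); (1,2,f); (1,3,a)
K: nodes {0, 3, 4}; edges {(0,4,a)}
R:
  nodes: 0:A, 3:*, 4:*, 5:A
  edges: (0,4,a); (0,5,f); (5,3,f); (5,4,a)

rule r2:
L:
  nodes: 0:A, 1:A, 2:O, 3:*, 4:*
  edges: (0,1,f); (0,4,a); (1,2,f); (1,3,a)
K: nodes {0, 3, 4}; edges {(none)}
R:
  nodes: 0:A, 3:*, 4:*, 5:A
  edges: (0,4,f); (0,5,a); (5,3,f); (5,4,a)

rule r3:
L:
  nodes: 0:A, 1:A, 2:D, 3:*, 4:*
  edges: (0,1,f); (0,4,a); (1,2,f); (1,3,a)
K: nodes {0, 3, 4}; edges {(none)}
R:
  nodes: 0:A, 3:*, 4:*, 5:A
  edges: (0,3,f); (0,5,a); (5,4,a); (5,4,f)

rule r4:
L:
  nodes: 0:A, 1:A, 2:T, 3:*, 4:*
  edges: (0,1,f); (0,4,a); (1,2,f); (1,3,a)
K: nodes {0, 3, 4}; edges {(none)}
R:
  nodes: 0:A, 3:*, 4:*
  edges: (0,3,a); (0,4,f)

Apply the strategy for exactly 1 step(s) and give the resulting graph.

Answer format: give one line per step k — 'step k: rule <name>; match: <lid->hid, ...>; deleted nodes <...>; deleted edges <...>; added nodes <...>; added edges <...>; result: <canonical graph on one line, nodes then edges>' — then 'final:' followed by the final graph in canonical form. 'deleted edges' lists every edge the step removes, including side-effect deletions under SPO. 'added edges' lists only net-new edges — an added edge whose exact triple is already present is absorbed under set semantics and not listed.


step 1: rule r1; match: 0->10, 1->8, 2->6, 3->2, 4->9; deleted nodes 6, 8; deleted edges (8,2,a); (8,6,f); (10,8,f); (12,8,f); added nodes 13; added edges (10,13,f); (13,2,f); (13,9,a); result: nodes: 0:T, 1:T, 2:A, 3:A, 9:W, 10:A, 12:A, 13:A edges: (2,0,f); (2,1,a); (3,2,a); (3,2,f); (10,9,a); (10,13,f); (12,10,a); (13,2,f); (13,9,a)
final:
nodes: 0:T, 1:T, 2:A, 3:A, 9:W, 10:A, 12:A, 13:A
edges: (2,0,f); (2,1,a); (3,2,a); (3,2,f); (10,9,a); (10,13,f); (12,10,a); (13,2,f); (13,9,a)


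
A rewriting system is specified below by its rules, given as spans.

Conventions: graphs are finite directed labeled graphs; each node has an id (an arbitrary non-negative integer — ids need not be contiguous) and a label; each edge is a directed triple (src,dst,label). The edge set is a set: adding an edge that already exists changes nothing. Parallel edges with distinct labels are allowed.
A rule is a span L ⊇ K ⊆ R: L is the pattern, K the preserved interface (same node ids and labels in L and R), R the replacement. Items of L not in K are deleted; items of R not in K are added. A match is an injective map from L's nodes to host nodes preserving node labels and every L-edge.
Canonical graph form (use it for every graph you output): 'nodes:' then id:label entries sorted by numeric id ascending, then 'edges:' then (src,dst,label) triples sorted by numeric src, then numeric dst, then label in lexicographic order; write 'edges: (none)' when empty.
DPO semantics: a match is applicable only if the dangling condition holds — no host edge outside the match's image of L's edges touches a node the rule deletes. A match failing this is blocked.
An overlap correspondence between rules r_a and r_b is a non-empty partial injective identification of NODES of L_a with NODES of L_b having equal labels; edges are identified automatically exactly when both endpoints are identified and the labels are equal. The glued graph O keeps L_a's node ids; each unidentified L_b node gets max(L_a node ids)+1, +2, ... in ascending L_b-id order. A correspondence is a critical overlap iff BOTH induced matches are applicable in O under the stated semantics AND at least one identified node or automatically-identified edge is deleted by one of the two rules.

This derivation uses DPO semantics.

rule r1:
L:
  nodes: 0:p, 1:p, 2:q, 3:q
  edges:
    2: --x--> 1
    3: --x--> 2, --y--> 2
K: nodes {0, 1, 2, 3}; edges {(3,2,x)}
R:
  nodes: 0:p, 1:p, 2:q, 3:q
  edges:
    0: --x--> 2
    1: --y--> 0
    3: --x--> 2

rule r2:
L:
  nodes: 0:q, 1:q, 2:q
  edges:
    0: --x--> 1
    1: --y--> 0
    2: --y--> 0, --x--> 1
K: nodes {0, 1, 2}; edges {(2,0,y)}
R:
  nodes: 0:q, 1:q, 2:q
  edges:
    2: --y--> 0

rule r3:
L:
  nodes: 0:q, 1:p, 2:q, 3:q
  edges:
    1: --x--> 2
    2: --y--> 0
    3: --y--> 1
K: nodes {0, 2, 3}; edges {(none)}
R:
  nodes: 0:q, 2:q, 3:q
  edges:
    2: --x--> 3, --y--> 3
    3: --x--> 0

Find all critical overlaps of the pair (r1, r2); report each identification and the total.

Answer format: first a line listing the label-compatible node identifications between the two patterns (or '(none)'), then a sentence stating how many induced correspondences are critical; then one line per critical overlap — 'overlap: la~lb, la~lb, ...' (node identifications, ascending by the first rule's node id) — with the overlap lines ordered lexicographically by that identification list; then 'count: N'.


label-compatible node identifications between L(r1) and L(r2): 2~0, 2~1, 2~2, 3~0, 3~1, 3~2
4 of the induced correspondences are critical overlaps of r1 and r2.
overlap: 2~0, 3~1
overlap: 2~0, 3~2
overlap: 2~1, 3~0
overlap: 2~1, 3~2
count: 4
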